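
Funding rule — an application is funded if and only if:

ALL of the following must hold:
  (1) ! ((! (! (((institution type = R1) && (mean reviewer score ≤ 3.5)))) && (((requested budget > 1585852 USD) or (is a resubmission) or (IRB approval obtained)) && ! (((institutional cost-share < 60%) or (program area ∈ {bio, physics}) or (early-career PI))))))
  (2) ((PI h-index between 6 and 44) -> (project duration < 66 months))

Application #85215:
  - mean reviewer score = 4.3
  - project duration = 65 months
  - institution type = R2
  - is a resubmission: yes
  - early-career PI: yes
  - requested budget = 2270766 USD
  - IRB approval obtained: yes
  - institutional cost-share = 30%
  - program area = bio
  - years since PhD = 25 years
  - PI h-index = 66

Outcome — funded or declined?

Atomic conditions:
  institution type = R1: R2 == R1 is false
  mean reviewer score ≤ 3.5: 4.3 ≤ 3.5 is false
  requested budget > 1585852 USD: 2270766 > 1585852 is true
  is a resubmission: yes → true
  IRB approval obtained: yes → true
  institutional cost-share < 60%: 30 < 60 is true
  program area ∈ {bio, physics}: bio is in the set → true
  early-career PI: yes → true
  PI h-index between 6 and 44: 66 in [6, 44] is false
  project duration < 66 months: 65 < 66 is true
Combine:
[1.1.1.1.1] false AND false = false
[1.1.1.1] NOT false = true
[1.1.1] NOT true = false
[1.1.2.1] true OR true OR true = true
[1.1.2.2.1] true OR true OR true = true
[1.1.2.2] NOT true = false
[1.1.2] true AND false = false
[1.1] false AND false = false
[1] NOT false = true
[2] false → true (antecedent false ⇒ implication holds) = true
[root] true AND true = true
Overall: true → funded

Funded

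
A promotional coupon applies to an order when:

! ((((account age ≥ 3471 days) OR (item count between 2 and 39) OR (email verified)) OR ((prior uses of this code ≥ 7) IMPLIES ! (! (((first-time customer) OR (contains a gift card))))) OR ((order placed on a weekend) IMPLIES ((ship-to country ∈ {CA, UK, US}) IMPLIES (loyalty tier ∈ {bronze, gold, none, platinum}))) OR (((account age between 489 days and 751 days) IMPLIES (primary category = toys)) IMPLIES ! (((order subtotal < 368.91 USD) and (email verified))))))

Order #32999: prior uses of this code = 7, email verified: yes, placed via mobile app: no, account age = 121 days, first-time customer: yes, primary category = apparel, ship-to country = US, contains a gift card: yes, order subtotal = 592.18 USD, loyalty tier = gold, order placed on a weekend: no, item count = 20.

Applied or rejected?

Rejected

Atomic conditions:
  account age ≥ 3471 days: 121 ≥ 3471 is false
  item count between 2 and 39: 20 in [2, 39] is true
  email verified: yes → true
  prior uses of this code ≥ 7: 7 ≥ 7 is true
  first-time customer: yes → true
  contains a gift card: yes → true
  order placed on a weekend: no → false
  ship-to country ∈ {CA, UK, US}: US is in the set → true
  loyalty tier ∈ {bronze, gold, none, platinum}: gold is in the set → true
  account age between 489 days and 751 days: 121 in [489, 751] is false
  primary category = toys: apparel == toys is false
  order subtotal < 368.91 USD: 592.18 < 368.91 is false
Combine:
[1.1] false OR true OR true = true
[1.2.2.1.1] true OR true = true
[1.2.2.1] NOT true = false
[1.2.2] NOT false = true
[1.2] true → true = true
[1.3.2] true → true = true
[1.3] false → true (antecedent false ⇒ implication holds) = true
[1.4.1] false → false (antecedent false ⇒ implication holds) = true
[1.4.2.1] false AND true = false
[1.4.2] NOT false = true
[1.4] true → true = true
[1] true OR true OR true OR true = true
[root] NOT true = false
Overall: false → rejected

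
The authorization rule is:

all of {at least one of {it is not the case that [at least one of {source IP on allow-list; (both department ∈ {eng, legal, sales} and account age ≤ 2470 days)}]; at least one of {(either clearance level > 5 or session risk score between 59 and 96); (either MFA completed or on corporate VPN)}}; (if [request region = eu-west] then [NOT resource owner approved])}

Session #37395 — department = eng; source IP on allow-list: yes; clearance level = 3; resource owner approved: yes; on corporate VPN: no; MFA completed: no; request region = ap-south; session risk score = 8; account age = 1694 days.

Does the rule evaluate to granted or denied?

Atomic conditions:
  source IP on allow-list: yes → true
  department ∈ {eng, legal, sales}: eng is in the set → true
  account age ≤ 2470 days: 1694 ≤ 2470 is true
  clearance level > 5: 3 > 5 is false
  session risk score between 59 and 96: 8 in [59, 96] is false
  MFA completed: no → false
  on corporate VPN: no → false
  request region = eu-west: ap-south == eu-west is false
  NOT resource owner approved: yes → false
Combine:
[1.1.1.2] true AND true = true
[1.1.1] true OR true = true
[1.1] NOT true = false
[1.2.1] false OR false = false
[1.2.2] false OR false = false
[1.2] false OR false = false
[1] false OR false = false
[2] false → false (antecedent false ⇒ implication holds) = true
[root] false AND true = false
Overall: false → denied

Denied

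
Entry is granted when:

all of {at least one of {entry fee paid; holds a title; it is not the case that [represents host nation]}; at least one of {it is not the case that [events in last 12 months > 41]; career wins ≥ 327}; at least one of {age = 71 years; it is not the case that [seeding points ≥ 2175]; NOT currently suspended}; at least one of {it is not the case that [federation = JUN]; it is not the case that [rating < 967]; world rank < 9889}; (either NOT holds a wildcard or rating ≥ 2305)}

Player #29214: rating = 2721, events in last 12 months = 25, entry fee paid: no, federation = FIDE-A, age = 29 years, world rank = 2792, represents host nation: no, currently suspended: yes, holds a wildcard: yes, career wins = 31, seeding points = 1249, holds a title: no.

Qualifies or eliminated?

Qualifies

Atomic conditions:
  entry fee paid: no → false
  holds a title: no → false
  represents host nation: no → false
  events in last 12 months > 41: 25 > 41 is false
  career wins ≥ 327: 31 ≥ 327 is false
  age = 71 years: 29 == 71 is false
  seeding points ≥ 2175: 1249 ≥ 2175 is false
  NOT currently suspended: yes → false
  federation = JUN: FIDE-A == JUN is false
  rating < 967: 2721 < 967 is false
  world rank < 9889: 2792 < 9889 is true
  NOT holds a wildcard: yes → false
  rating ≥ 2305: 2721 ≥ 2305 is true
Combine:
[1.3] NOT false = true
[1] false OR false OR true = true
[2.1] NOT false = true
[2] true OR false = true
[3.2] NOT false = true
[3] false OR true OR false = true
[4.1] NOT false = true
[4.2] NOT false = true
[4] true OR true OR true = true
[5] false OR true = true
[root] true AND true AND true AND true AND true = true
Overall: true → qualifies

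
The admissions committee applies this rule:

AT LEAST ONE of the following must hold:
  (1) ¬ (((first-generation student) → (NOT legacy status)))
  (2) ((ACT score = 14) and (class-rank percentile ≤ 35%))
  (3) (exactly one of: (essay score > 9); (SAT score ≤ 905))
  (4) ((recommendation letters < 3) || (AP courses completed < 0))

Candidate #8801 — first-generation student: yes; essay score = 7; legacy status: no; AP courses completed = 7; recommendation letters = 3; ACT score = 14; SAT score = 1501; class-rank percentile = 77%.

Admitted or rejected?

Rejected

Atomic conditions:
  first-generation student: yes → true
  NOT legacy status: no → true
  ACT score = 14: 14 == 14 is true
  class-rank percentile ≤ 35%: 77 ≤ 35 is false
  essay score > 9: 7 > 9 is false
  SAT score ≤ 905: 1501 ≤ 905 is false
  recommendation letters < 3: 3 < 3 is false
  AP courses completed < 0: 7 < 0 is false
Combine:
[1.1] true → true = true
[1] NOT true = false
[2] true AND false = false
[3] exactly-one(false, false) = false
[4] false OR false = false
[root] false OR false OR false OR false = false
Overall: false → rejected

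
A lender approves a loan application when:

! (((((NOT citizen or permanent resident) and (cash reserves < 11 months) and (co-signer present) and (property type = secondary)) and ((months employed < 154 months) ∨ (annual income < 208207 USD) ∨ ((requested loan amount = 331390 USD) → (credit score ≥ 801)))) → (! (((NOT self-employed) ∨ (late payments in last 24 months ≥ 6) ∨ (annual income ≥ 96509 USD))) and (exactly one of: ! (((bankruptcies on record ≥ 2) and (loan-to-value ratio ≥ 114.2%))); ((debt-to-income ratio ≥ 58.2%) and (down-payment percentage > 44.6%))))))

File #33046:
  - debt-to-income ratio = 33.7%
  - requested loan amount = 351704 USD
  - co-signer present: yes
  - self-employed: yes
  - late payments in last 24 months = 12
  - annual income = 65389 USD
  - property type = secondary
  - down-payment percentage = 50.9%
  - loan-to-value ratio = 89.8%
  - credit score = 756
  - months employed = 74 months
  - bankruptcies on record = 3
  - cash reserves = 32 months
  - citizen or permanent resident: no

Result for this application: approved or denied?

Denied

Atomic conditions:
  NOT citizen or permanent resident: no → true
  cash reserves < 11 months: 32 < 11 is false
  co-signer present: yes → true
  property type = secondary: secondary == secondary is true
  months employed < 154 months: 74 < 154 is true
  annual income < 208207 USD: 65389 < 208207 is true
  requested loan amount = 331390 USD: 351704 == 331390 is false
  credit score ≥ 801: 756 ≥ 801 is false
  NOT self-employed: yes → false
  late payments in last 24 months ≥ 6: 12 ≥ 6 is true
  annual income ≥ 96509 USD: 65389 ≥ 96509 is false
  bankruptcies on record ≥ 2: 3 ≥ 2 is true
  loan-to-value ratio ≥ 114.2%: 89.8 ≥ 114.2 is false
  debt-to-income ratio ≥ 58.2%: 33.7 ≥ 58.2 is false
  down-payment percentage > 44.6%: 50.9 > 44.6 is true
Combine:
[1.1.1] true AND false AND true AND true = false
[1.1.2.3] false → false (antecedent false ⇒ implication holds) = true
[1.1.2] true OR true OR true = true
[1.1] false AND true = false
[1.2.1.1] false OR true OR false = true
[1.2.1] NOT true = false
[1.2.2.1.1] true AND false = false
[1.2.2.1] NOT false = true
[1.2.2.2] false AND true = false
[1.2.2] exactly-one(true, false) = true
[1.2] false AND true = false
[1] false → false (antecedent false ⇒ implication holds) = true
[root] NOT true = false
Overall: false → denied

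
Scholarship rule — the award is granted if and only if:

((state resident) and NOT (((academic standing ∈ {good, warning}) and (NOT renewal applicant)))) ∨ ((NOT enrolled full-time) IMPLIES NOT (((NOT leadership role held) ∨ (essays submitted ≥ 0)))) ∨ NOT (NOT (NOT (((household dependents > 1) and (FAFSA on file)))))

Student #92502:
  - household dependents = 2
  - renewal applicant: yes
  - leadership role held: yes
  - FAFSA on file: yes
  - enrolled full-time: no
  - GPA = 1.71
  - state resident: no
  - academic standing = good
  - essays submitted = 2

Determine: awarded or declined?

Atomic conditions:
  state resident: no → false
  academic standing ∈ {good, warning}: good is in the set → true
  NOT renewal applicant: yes → false
  NOT enrolled full-time: no → true
  NOT leadership role held: yes → false
  essays submitted ≥ 0: 2 ≥ 0 is true
  household dependents > 1: 2 > 1 is true
  FAFSA on file: yes → true
Combine:
[1.2.1] true AND false = false
[1.2] NOT false = true
[1] false AND true = false
[2.2.1] false OR true = true
[2.2] NOT true = false
[2] true → false = false
[3.1.1.1] true AND true = true
[3.1.1] NOT true = false
[3.1] NOT false = true
[3] NOT true = false
[root] false OR false OR false = false
Overall: false → declined

Declined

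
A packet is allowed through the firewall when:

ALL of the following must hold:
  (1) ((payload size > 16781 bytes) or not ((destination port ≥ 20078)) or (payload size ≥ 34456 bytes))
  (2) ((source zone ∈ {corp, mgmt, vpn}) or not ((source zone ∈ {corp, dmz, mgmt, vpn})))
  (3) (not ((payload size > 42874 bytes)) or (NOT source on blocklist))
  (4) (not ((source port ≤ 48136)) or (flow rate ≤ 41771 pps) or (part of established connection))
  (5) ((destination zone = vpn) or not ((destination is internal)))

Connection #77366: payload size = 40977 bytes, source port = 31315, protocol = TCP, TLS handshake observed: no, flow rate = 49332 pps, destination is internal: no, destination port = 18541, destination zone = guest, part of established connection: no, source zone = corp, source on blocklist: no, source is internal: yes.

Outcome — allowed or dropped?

Dropped

Atomic conditions:
  payload size > 16781 bytes: 40977 > 16781 is true
  destination port ≥ 20078: 18541 ≥ 20078 is false
  payload size ≥ 34456 bytes: 40977 ≥ 34456 is true
  source zone ∈ {corp, mgmt, vpn}: corp is in the set → true
  source zone ∈ {corp, dmz, mgmt, vpn}: corp is in the set → true
  payload size > 42874 bytes: 40977 > 42874 is false
  NOT source on blocklist: no → true
  source port ≤ 48136: 31315 ≤ 48136 is true
  flow rate ≤ 41771 pps: 49332 ≤ 41771 is false
  part of established connection: no → false
  destination zone = vpn: guest == vpn is false
  destination is internal: no → false
Combine:
[1.2] NOT false = true
[1] true OR true OR true = true
[2.2] NOT true = false
[2] true OR false = true
[3.1] NOT false = true
[3] true OR true = true
[4.1] NOT true = false
[4] false OR false OR false = false
[5.2] NOT false = true
[5] false OR true = true
[root] true AND true AND true AND false AND true = false
Overall: false → dropped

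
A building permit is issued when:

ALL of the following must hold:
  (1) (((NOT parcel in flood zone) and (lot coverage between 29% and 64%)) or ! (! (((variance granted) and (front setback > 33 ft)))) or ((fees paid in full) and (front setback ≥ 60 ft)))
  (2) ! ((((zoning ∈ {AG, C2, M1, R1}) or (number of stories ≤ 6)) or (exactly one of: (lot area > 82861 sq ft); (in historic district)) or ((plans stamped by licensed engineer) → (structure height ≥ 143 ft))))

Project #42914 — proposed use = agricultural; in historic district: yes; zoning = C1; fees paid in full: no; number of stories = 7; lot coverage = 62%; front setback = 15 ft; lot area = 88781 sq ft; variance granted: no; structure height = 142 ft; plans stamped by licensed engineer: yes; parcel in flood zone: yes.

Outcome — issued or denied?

Denied

Atomic conditions:
  NOT parcel in flood zone: yes → false
  lot coverage between 29% and 64%: 62 in [29, 64] is true
  variance granted: no → false
  front setback > 33 ft: 15 > 33 is false
  fees paid in full: no → false
  front setback ≥ 60 ft: 15 ≥ 60 is false
  zoning ∈ {AG, C2, M1, R1}: C1 is not in the set → false
  number of stories ≤ 6: 7 ≤ 6 is false
  lot area > 82861 sq ft: 88781 > 82861 is true
  in historic district: yes → true
  plans stamped by licensed engineer: yes → true
  structure height ≥ 143 ft: 142 ≥ 143 is false
Combine:
[1.1] false AND true = false
[1.2.1.1] false AND false = false
[1.2.1] NOT false = true
[1.2] NOT true = false
[1.3] false AND false = false
[1] false OR false OR false = false
[2.1.1] false OR false = false
[2.1.2] exactly-one(true, true) = false
[2.1.3] true → false = false
[2.1] false OR false OR false = false
[2] NOT false = true
[root] false AND true = false
Overall: false → denied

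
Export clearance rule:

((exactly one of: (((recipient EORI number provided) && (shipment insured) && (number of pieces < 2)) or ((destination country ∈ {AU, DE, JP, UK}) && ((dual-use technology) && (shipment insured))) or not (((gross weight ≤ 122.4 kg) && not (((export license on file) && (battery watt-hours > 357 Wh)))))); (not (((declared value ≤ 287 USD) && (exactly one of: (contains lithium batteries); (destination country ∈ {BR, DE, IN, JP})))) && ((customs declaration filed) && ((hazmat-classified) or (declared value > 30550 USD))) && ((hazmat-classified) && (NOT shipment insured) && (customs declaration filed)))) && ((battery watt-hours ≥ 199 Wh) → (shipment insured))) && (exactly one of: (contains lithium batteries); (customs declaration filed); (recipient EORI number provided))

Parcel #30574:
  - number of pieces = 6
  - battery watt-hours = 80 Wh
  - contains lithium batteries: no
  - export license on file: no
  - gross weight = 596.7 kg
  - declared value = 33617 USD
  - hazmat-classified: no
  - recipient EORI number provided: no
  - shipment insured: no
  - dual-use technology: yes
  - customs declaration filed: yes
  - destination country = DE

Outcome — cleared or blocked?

Cleared

Atomic conditions:
  recipient EORI number provided: no → false
  shipment insured: no → false
  number of pieces < 2: 6 < 2 is false
  destination country ∈ {AU, DE, JP, UK}: DE is in the set → true
  dual-use technology: yes → true
  gross weight ≤ 122.4 kg: 596.7 ≤ 122.4 is false
  export license on file: no → false
  battery watt-hours > 357 Wh: 80 > 357 is false
  declared value ≤ 287 USD: 33617 ≤ 287 is false
  contains lithium batteries: no → false
  destination country ∈ {BR, DE, IN, JP}: DE is in the set → true
  customs declaration filed: yes → true
  hazmat-classified: no → false
  declared value > 30550 USD: 33617 > 30550 is true
  NOT shipment insured: no → true
  battery watt-hours ≥ 199 Wh: 80 ≥ 199 is false
Combine:
[1.1.1.1] false AND false AND false = false
[1.1.1.2.2] true AND false = false
[1.1.1.2] true AND false = false
[1.1.1.3.1.2.1] false AND false = false
[1.1.1.3.1.2] NOT false = true
[1.1.1.3.1] false AND true = false
[1.1.1.3] NOT false = true
[1.1.1] false OR false OR true = true
[1.1.2.1.1.2] exactly-one(false, true) = true
[1.1.2.1.1] false AND true = false
[1.1.2.1] NOT false = true
[1.1.2.2.2] false OR true = true
[1.1.2.2] true AND true = true
[1.1.2.3] false AND true AND true = false
[1.1.2] true AND true AND false = false
[1.1] exactly-one(true, false) = true
[1.2] false → false (antecedent false ⇒ implication holds) = true
[1] true AND true = true
[2] exactly-one(false, true, false) = true
[root] true AND true = true
Overall: true → cleared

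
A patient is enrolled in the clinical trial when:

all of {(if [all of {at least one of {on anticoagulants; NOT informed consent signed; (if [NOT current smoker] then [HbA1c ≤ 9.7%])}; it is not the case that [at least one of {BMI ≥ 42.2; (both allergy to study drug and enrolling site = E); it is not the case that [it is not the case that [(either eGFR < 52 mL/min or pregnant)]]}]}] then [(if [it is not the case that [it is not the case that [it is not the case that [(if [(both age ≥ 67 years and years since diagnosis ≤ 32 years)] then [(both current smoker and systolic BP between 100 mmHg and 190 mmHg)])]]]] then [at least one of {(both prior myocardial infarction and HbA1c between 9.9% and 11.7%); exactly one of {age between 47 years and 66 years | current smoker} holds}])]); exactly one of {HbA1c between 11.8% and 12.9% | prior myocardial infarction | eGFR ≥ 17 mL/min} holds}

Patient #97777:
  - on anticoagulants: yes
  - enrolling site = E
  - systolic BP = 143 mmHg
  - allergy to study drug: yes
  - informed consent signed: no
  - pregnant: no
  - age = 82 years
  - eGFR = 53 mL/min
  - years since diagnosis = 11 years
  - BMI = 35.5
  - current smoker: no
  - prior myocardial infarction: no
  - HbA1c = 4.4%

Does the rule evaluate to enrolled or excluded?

Enrolled

Atomic conditions:
  on anticoagulants: yes → true
  NOT informed consent signed: no → true
  NOT current smoker: no → true
  HbA1c ≤ 9.7%: 4.4 ≤ 9.7 is true
  BMI ≥ 42.2: 35.5 ≥ 42.2 is false
  allergy to study drug: yes → true
  enrolling site = E: E == E is true
  eGFR < 52 mL/min: 53 < 52 is false
  pregnant: no → false
  age ≥ 67 years: 82 ≥ 67 is true
  years since diagnosis ≤ 32 years: 11 ≤ 32 is true
  current smoker: no → false
  systolic BP between 100 mmHg and 190 mmHg: 143 in [100, 190] is true
  prior myocardial infarction: no → false
  HbA1c between 9.9% and 11.7%: 4.4 in [9.9, 11.7] is false
  age between 47 years and 66 years: 82 in [47, 66] is false
  HbA1c between 11.8% and 12.9%: 4.4 in [11.8, 12.9] is false
  eGFR ≥ 17 mL/min: 53 ≥ 17 is true
Combine:
[1.1.1.3] true → true = true
[1.1.1] true OR true OR true = true
[1.1.2.1.2] true AND true = true
[1.1.2.1.3.1.1] false OR false = false
[1.1.2.1.3.1] NOT false = true
[1.1.2.1.3] NOT true = false
[1.1.2.1] false OR true OR false = true
[1.1.2] NOT true = false
[1.1] true AND false = false
[1.2.1.1.1.1.1] true AND true = true
[1.2.1.1.1.1.2] false AND true = false
[1.2.1.1.1.1] true → false = false
[1.2.1.1.1] NOT false = true
[1.2.1.1] NOT true = false
[1.2.1] NOT false = true
[1.2.2.1] false AND false = false
[1.2.2.2] exactly-one(false, false) = false
[1.2.2] false OR false = false
[1.2] true → false = false
[1] false → false (antecedent false ⇒ implication holds) = true
[2] exactly-one(false, false, true) = true
[root] true AND true = true
Overall: true → enrolled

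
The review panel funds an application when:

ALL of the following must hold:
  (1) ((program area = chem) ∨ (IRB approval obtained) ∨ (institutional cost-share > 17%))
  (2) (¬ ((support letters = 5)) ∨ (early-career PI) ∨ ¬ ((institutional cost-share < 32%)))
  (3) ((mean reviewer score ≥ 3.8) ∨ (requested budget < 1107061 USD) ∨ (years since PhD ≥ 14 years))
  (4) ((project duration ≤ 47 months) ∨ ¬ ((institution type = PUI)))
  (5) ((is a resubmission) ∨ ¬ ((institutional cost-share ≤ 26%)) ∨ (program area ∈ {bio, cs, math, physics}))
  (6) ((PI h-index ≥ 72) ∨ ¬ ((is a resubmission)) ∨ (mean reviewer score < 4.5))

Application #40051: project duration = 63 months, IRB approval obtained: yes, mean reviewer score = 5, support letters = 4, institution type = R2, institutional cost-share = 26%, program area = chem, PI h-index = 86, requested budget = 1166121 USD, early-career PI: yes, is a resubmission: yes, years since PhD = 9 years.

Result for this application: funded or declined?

Atomic conditions:
  program area = chem: chem == chem is true
  IRB approval obtained: yes → true
  institutional cost-share > 17%: 26 > 17 is true
  support letters = 5: 4 == 5 is false
  early-career PI: yes → true
  institutional cost-share < 32%: 26 < 32 is true
  mean reviewer score ≥ 3.8: 5 ≥ 3.8 is true
  requested budget < 1107061 USD: 1166121 < 1107061 is false
  years since PhD ≥ 14 years: 9 ≥ 14 is false
  project duration ≤ 47 months: 63 ≤ 47 is false
  institution type = PUI: R2 == PUI is false
  is a resubmission: yes → true
  institutional cost-share ≤ 26%: 26 ≤ 26 is true
  program area ∈ {bio, cs, math, physics}: chem is not in the set → false
  PI h-index ≥ 72: 86 ≥ 72 is true
  mean reviewer score < 4.5: 5 < 4.5 is false
Combine:
[1] true OR true OR true = true
[2.1] NOT false = true
[2.3] NOT true = false
[2] true OR true OR false = true
[3] true OR false OR false = true
[4.2] NOT false = true
[4] false OR true = true
[5.2] NOT true = false
[5] true OR false OR false = true
[6.2] NOT true = false
[6] true OR false OR false = true
[root] true AND true AND true AND true AND true AND true = true
Overall: true → funded

Funded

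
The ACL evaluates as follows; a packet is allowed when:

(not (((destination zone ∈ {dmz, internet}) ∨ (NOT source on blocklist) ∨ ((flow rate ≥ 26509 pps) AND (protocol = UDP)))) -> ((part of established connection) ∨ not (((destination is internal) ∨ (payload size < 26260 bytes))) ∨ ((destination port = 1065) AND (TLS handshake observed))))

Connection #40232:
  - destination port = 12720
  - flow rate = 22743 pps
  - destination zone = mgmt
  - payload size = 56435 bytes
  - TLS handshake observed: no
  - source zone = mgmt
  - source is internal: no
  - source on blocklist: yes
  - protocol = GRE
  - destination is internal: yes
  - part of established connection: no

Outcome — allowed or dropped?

Dropped

Atomic conditions:
  destination zone ∈ {dmz, internet}: mgmt is not in the set → false
  NOT source on blocklist: yes → false
  flow rate ≥ 26509 pps: 22743 ≥ 26509 is false
  protocol = UDP: GRE == UDP is false
  part of established connection: no → false
  destination is internal: yes → true
  payload size < 26260 bytes: 56435 < 26260 is false
  destination port = 1065: 12720 == 1065 is false
  TLS handshake observed: no → false
Combine:
[1.1.3] false AND false = false
[1.1] false OR false OR false = false
[1] NOT false = true
[2.2.1] true OR false = true
[2.2] NOT true = false
[2.3] false AND false = false
[2] false OR false OR false = false
[root] true → false = false
Overall: false → dropped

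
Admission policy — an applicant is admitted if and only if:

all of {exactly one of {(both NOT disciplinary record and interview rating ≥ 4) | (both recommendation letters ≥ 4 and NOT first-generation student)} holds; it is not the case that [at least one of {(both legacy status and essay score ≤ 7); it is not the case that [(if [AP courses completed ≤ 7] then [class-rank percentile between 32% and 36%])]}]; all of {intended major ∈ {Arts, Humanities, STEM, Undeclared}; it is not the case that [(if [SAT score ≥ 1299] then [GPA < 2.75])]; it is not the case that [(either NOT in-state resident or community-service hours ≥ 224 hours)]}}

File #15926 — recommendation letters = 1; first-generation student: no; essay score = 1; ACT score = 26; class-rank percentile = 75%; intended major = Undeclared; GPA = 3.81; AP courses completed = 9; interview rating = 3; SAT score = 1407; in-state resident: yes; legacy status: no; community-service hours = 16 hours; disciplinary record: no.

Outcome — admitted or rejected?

Rejected

Atomic conditions:
  NOT disciplinary record: no → true
  interview rating ≥ 4: 3 ≥ 4 is false
  recommendation letters ≥ 4: 1 ≥ 4 is false
  NOT first-generation student: no → true
  legacy status: no → false
  essay score ≤ 7: 1 ≤ 7 is true
  AP courses completed ≤ 7: 9 ≤ 7 is false
  class-rank percentile between 32% and 36%: 75 in [32, 36] is false
  intended major ∈ {Arts, Humanities, STEM, Undeclared}: Undeclared is in the set → true
  SAT score ≥ 1299: 1407 ≥ 1299 is true
  GPA < 2.75: 3.81 < 2.75 is false
  NOT in-state resident: yes → false
  community-service hours ≥ 224 hours: 16 ≥ 224 is false
Combine:
[1.1] true AND false = false
[1.2] false AND true = false
[1] exactly-one(false, false) = false
[2.1.1] false AND true = false
[2.1.2.1] false → false (antecedent false ⇒ implication holds) = true
[2.1.2] NOT true = false
[2.1] false OR false = false
[2] NOT false = true
[3.2.1] true → false = false
[3.2] NOT false = true
[3.3.1] false OR false = false
[3.3] NOT false = true
[3] true AND true AND true = true
[root] false AND true AND true = false
Overall: false → rejected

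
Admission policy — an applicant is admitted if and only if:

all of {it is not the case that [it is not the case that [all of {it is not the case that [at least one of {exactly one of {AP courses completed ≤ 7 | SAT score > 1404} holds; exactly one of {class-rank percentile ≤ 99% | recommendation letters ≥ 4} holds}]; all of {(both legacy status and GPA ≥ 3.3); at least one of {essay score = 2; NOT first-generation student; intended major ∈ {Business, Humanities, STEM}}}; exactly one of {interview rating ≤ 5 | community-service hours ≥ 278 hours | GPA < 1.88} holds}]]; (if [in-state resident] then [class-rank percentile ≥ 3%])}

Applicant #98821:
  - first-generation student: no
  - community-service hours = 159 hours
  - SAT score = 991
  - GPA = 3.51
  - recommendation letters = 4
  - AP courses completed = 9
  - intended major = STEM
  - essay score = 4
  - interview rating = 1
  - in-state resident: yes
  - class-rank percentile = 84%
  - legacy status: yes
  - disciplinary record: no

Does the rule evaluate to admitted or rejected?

Admitted

Atomic conditions:
  AP courses completed ≤ 7: 9 ≤ 7 is false
  SAT score > 1404: 991 > 1404 is false
  class-rank percentile ≤ 99%: 84 ≤ 99 is true
  recommendation letters ≥ 4: 4 ≥ 4 is true
  legacy status: yes → true
  GPA ≥ 3.3: 3.51 ≥ 3.3 is true
  essay score = 2: 4 == 2 is false
  NOT first-generation student: no → true
  intended major ∈ {Business, Humanities, STEM}: STEM is in the set → true
  interview rating ≤ 5: 1 ≤ 5 is true
  community-service hours ≥ 278 hours: 159 ≥ 278 is false
  GPA < 1.88: 3.51 < 1.88 is false
  in-state resident: yes → true
  class-rank percentile ≥ 3%: 84 ≥ 3 is true
Combine:
[1.1.1.1.1.1] exactly-one(false, false) = false
[1.1.1.1.1.2] exactly-one(true, true) = false
[1.1.1.1.1] false OR false = false
[1.1.1.1] NOT false = true
[1.1.1.2.1] true AND true = true
[1.1.1.2.2] false OR true OR true = true
[1.1.1.2] true AND true = true
[1.1.1.3] exactly-one(true, false, false) = true
[1.1.1] true AND true AND true = true
[1.1] NOT true = false
[1] NOT false = true
[2] true → true = true
[root] true AND true = true
Overall: true → admitted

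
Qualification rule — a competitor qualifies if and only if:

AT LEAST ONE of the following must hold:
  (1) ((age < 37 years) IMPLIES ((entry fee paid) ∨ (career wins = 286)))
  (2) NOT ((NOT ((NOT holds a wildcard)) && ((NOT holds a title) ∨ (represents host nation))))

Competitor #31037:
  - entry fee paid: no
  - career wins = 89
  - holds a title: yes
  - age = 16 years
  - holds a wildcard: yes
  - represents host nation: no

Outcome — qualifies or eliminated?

Atomic conditions:
  age < 37 years: 16 < 37 is true
  entry fee paid: no → false
  career wins = 286: 89 == 286 is false
  NOT holds a wildcard: yes → false
  NOT holds a title: yes → false
  represents host nation: no → false
Combine:
[1.2] false OR false = false
[1] true → false = false
[2.1.1] NOT false = true
[2.1.2] false OR false = false
[2.1] true AND false = false
[2] NOT false = true
[root] false OR true = true
Overall: true → qualifies

Qualifies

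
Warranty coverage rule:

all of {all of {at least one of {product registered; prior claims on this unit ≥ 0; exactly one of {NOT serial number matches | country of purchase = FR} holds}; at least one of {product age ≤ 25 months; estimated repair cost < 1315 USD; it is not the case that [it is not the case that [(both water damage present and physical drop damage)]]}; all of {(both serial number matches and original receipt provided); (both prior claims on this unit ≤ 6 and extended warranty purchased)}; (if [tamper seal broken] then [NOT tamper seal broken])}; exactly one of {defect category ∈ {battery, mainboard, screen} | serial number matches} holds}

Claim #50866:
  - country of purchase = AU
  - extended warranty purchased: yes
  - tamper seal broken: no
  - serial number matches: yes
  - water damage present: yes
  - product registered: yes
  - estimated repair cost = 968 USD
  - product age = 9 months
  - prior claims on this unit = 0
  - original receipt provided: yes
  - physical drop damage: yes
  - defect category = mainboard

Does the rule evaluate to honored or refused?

Refused

Atomic conditions:
  product registered: yes → true
  prior claims on this unit ≥ 0: 0 ≥ 0 is true
  NOT serial number matches: yes → false
  country of purchase = FR: AU == FR is false
  product age ≤ 25 months: 9 ≤ 25 is true
  estimated repair cost < 1315 USD: 968 < 1315 is true
  water damage present: yes → true
  physical drop damage: yes → true
  serial number matches: yes → true
  original receipt provided: yes → true
  prior claims on this unit ≤ 6: 0 ≤ 6 is true
  extended warranty purchased: yes → true
  tamper seal broken: no → false
  NOT tamper seal broken: no → true
  defect category ∈ {battery, mainboard, screen}: mainboard is in the set → true
Combine:
[1.1.3] exactly-one(false, false) = false
[1.1] true OR true OR false = true
[1.2.3.1.1] true AND true = true
[1.2.3.1] NOT true = false
[1.2.3] NOT false = true
[1.2] true OR true OR true = true
[1.3.1] true AND true = true
[1.3.2] true AND true = true
[1.3] true AND true = true
[1.4] false → true (antecedent false ⇒ implication holds) = true
[1] true AND true AND true AND true = true
[2] exactly-one(true, true) = false
[root] true AND false = false
Overall: false → refused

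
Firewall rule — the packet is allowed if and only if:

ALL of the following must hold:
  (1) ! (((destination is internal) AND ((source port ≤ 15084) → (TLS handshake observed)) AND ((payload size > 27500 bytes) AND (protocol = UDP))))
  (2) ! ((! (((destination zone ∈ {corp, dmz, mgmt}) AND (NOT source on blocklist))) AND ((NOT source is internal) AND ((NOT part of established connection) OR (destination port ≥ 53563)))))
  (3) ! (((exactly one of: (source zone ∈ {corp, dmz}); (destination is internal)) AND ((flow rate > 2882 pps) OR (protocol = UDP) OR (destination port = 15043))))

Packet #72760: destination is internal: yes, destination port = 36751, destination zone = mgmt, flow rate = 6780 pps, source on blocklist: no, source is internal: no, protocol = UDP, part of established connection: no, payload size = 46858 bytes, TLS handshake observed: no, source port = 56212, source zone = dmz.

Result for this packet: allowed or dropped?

Atomic conditions:
  destination is internal: yes → true
  source port ≤ 15084: 56212 ≤ 15084 is false
  TLS handshake observed: no → false
  payload size > 27500 bytes: 46858 > 27500 is true
  protocol = UDP: UDP == UDP is true
  destination zone ∈ {corp, dmz, mgmt}: mgmt is in the set → true
  NOT source on blocklist: no → true
  NOT source is internal: no → true
  NOT part of established connection: no → true
  destination port ≥ 53563: 36751 ≥ 53563 is false
  source zone ∈ {corp, dmz}: dmz is in the set → true
  flow rate > 2882 pps: 6780 > 2882 is true
  destination port = 15043: 36751 == 15043 is false
Combine:
[1.1.2] false → false (antecedent false ⇒ implication holds) = true
[1.1.3] true AND true = true
[1.1] true AND true AND true = true
[1] NOT true = false
[2.1.1.1] true AND true = true
[2.1.1] NOT true = false
[2.1.2.2] true OR false = true
[2.1.2] true AND true = true
[2.1] false AND true = false
[2] NOT false = true
[3.1.1] exactly-one(true, true) = false
[3.1.2] true OR true OR false = true
[3.1] false AND true = false
[3] NOT false = true
[root] false AND true AND true = false
Overall: false → dropped

Dropped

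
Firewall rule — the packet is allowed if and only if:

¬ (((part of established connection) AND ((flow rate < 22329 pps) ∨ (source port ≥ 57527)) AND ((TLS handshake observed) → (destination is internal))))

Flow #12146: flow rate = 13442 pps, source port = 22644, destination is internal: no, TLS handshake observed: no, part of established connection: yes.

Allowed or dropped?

Atomic conditions:
  part of established connection: yes → true
  flow rate < 22329 pps: 13442 < 22329 is true
  source port ≥ 57527: 22644 ≥ 57527 is false
  TLS handshake observed: no → false
  destination is internal: no → false
Combine:
[1.2] true OR false = true
[1.3] false → false (antecedent false ⇒ implication holds) = true
[1] true AND true AND true = true
[root] NOT true = false
Overall: false → dropped

Dropped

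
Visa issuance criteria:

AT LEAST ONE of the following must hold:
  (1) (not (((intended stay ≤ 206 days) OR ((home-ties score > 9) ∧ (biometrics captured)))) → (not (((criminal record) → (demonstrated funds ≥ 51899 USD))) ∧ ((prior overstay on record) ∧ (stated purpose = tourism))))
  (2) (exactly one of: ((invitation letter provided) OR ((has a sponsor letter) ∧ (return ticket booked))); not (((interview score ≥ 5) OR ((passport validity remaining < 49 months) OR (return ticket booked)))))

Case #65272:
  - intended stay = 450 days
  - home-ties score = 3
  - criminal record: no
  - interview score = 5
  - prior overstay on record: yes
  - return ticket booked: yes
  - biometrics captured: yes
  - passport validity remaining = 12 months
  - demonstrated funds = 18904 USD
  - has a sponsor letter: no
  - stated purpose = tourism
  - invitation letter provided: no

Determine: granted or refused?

Atomic conditions:
  intended stay ≤ 206 days: 450 ≤ 206 is false
  home-ties score > 9: 3 > 9 is false
  biometrics captured: yes → true
  criminal record: no → false
  demonstrated funds ≥ 51899 USD: 18904 ≥ 51899 is false
  prior overstay on record: yes → true
  stated purpose = tourism: tourism == tourism is true
  invitation letter provided: no → false
  has a sponsor letter: no → false
  return ticket booked: yes → true
  interview score ≥ 5: 5 ≥ 5 is true
  passport validity remaining < 49 months: 12 < 49 is true
Combine:
[1.1.1.2] false AND true = false
[1.1.1] false OR false = false
[1.1] NOT false = true
[1.2.1.1] false → false (antecedent false ⇒ implication holds) = true
[1.2.1] NOT true = false
[1.2.2] true AND true = true
[1.2] false AND true = false
[1] true → false = false
[2.1.2] false AND true = false
[2.1] false OR false = false
[2.2.1.2] true OR true = true
[2.2.1] true OR true = true
[2.2] NOT true = false
[2] exactly-one(false, false) = false
[root] false OR false = false
Overall: false → refused

Refused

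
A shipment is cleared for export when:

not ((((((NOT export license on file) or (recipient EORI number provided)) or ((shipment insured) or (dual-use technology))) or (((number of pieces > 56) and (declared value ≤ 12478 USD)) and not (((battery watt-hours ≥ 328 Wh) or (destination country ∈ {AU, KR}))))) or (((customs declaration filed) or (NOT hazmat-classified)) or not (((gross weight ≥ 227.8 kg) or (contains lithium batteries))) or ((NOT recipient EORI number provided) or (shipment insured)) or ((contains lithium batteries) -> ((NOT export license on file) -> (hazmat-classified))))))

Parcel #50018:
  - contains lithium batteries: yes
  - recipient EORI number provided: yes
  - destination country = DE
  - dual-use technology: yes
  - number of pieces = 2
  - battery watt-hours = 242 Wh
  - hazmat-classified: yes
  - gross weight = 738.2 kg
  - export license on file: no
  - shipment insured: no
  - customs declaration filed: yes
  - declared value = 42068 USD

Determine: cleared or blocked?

Atomic conditions:
  NOT export license on file: no → true
  recipient EORI number provided: yes → true
  shipment insured: no → false
  dual-use technology: yes → true
  number of pieces > 56: 2 > 56 is false
  declared value ≤ 12478 USD: 42068 ≤ 12478 is false
  battery watt-hours ≥ 328 Wh: 242 ≥ 328 is false
  destination country ∈ {AU, KR}: DE is not in the set → false
  customs declaration filed: yes → true
  NOT hazmat-classified: yes → false
  gross weight ≥ 227.8 kg: 738.2 ≥ 227.8 is true
  contains lithium batteries: yes → true
  NOT recipient EORI number provided: yes → false
  hazmat-classified: yes → true
Combine:
[1.1.1.1] true OR true = true
[1.1.1.2] false OR true = true
[1.1.1] true OR true = true
[1.1.2.1] false AND false = false
[1.1.2.2.1] false OR false = false
[1.1.2.2] NOT false = true
[1.1.2] false AND true = false
[1.1] true OR false = true
[1.2.1] true OR false = true
[1.2.2.1] true OR true = true
[1.2.2] NOT true = false
[1.2.3] false OR false = false
[1.2.4.2] true → true = true
[1.2.4] true → true = true
[1.2] true OR false OR false OR true = true
[1] true OR true = true
[root] NOT true = false
Overall: false → blocked

Blocked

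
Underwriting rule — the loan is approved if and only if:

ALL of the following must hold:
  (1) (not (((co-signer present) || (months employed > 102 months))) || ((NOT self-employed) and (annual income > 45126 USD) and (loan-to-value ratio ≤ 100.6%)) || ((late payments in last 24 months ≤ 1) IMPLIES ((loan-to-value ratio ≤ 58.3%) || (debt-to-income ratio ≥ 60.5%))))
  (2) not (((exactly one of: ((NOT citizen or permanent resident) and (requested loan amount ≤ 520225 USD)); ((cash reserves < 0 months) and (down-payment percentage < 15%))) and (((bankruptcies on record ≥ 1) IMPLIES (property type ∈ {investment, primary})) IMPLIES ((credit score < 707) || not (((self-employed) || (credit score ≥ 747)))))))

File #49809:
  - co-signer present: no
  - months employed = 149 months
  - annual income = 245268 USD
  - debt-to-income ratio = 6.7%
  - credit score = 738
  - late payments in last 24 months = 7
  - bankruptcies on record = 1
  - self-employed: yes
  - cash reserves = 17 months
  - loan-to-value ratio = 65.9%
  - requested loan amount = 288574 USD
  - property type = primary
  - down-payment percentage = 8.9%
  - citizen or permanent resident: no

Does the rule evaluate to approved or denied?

Atomic conditions:
  co-signer present: no → false
  months employed > 102 months: 149 > 102 is true
  NOT self-employed: yes → false
  annual income > 45126 USD: 245268 > 45126 is true
  loan-to-value ratio ≤ 100.6%: 65.9 ≤ 100.6 is true
  late payments in last 24 months ≤ 1: 7 ≤ 1 is false
  loan-to-value ratio ≤ 58.3%: 65.9 ≤ 58.3 is false
  debt-to-income ratio ≥ 60.5%: 6.7 ≥ 60.5 is false
  NOT citizen or permanent resident: no → true
  requested loan amount ≤ 520225 USD: 288574 ≤ 520225 is true
  cash reserves < 0 months: 17 < 0 is false
  down-payment percentage < 15%: 8.9 < 15 is true
  bankruptcies on record ≥ 1: 1 ≥ 1 is true
  property type ∈ {investment, primary}: primary is in the set → true
  credit score < 707: 738 < 707 is false
  self-employed: yes → true
  credit score ≥ 747: 738 ≥ 747 is false
Combine:
[1.1.1] false OR true = true
[1.1] NOT true = false
[1.2] false AND true AND true = false
[1.3.2] false OR false = false
[1.3] false → false (antecedent false ⇒ implication holds) = true
[1] false OR false OR true = true
[2.1.1.1] true AND true = true
[2.1.1.2] false AND true = false
[2.1.1] exactly-one(true, false) = true
[2.1.2.1] true → true = true
[2.1.2.2.2.1] true OR false = true
[2.1.2.2.2] NOT true = false
[2.1.2.2] false OR false = false
[2.1.2] true → false = false
[2.1] true AND false = false
[2] NOT false = true
[root] true AND true = true
Overall: true → approved

Approved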